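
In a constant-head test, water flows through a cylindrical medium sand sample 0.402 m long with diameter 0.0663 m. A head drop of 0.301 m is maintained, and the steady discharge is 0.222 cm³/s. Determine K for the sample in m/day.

7.42

Cross-sectional area A = π·(d/2)² = π × (0.0663/2)² = 0.003452 m².
Convert discharge: 0.222 cm³/s = 2.220e-07 m³/s.
Darcy's law rearranged: K = Q·L / (A·Δh) = 2.220e-07 × 0.402 / (0.003452 × 0.301) = 8.588e-05 m/s = 7.420 m/day.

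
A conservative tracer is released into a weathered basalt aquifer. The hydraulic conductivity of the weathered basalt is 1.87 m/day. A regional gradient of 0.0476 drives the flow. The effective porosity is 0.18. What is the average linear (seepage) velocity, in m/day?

Hydraulic gradient i = 0.0476.
Darcy flux q = K · i = 1.870 × 0.04760 = 0.08901 m/day.
Seepage velocity v = q / n_e = 0.08901 / 0.18 = 0.4945 m/day.

0.495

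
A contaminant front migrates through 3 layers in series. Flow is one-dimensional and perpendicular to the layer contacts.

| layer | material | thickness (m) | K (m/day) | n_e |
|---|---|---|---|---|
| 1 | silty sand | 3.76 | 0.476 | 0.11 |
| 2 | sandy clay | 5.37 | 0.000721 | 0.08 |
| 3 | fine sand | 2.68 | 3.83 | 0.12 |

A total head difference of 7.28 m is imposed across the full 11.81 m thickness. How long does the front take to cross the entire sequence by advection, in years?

3.27

With flow normal to the layers, continuity requires the same specific discharge q through every layer.
Σ(b_i/K_i) = 3.76/0.476 + 5.37/0.000721 + 2.68/3.83 = 7457 d.
q = Δh / Σ(b_i/K_i) = 7.28 / 7457 = 0.0009763 m/day.
In each layer the seepage velocity is v_i = q/n_i, so the layer transit time is t_i = b_i·n_i / q:
  layer 1 (silty sand): t_1 = 3.76 × 0.11 / 0.0009763 = 423.6 d
  layer 2 (sandy clay): t_2 = 5.37 × 0.08 / 0.0009763 = 440.0 d
  layer 3 (fine sand): t_3 = 2.68 × 0.12 / 0.0009763 = 329.4 d
Total t = Σ t_i = 1193 days = 3.266 years.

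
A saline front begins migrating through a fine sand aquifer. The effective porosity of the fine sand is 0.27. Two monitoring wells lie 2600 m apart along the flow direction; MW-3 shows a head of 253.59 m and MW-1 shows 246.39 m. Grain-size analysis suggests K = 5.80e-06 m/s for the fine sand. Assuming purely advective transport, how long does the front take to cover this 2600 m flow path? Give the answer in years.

1380

Convert K: 5.80e-06 m/s × 86400 = 0.5011 m/day.
Hydraulic gradient i = (253.59 − 246.39) / 2600 = 7.2 / 2600 = 0.002769.
Darcy flux q = K · i = 0.5011 × 0.002769 = 0.001388 m/day.
Seepage velocity v = q / n_e = 0.001388 / 0.27 = 0.005140 m/day.
Travel time t = L / v = 2600 / 0.005140 = 5.059e+05 days = 1385 years.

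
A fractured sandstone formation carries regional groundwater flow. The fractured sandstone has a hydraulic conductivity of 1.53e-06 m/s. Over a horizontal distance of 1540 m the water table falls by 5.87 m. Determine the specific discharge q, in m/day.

Convert K: 1.53e-06 m/s × 86400 = 0.1322 m/day.
Hydraulic gradient i = Δh / L = 5.87 / 1540 = 0.003812.
Specific discharge q = K · i = 0.1322 × 0.003812 = 0.0005039 m/day.

0.000504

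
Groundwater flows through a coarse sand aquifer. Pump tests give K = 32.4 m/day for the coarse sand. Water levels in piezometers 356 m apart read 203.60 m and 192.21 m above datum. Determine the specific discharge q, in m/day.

1.04

Hydraulic gradient i = (203.60 − 192.21) / 356 = 11.39 / 356 = 0.03199.
Specific discharge q = K · i = 32.40 × 0.03199 = 1.037 m/day.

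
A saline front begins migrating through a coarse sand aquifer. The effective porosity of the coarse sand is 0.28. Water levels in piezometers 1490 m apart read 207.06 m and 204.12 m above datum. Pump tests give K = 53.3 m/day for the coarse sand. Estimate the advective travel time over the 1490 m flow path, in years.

10.9

Hydraulic gradient i = (207.06 − 204.12) / 1490 = 2.94 / 1490 = 0.001973.
Darcy flux q = K · i = 53.30 × 0.001973 = 0.1052 m/day.
Seepage velocity v = q / n_e = 0.1052 / 0.28 = 0.3756 m/day.
Travel time t = L / v = 1490 / 0.3756 = 3967 days = 10.86 years.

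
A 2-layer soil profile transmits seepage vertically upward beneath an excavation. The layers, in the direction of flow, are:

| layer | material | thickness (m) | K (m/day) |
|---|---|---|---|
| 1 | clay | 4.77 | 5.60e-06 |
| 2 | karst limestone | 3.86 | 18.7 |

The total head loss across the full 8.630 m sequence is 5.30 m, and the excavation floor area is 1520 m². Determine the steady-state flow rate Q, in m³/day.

Flow is perpendicular to layering, so the layers act in series and the equivalent K is the thickness-weighted harmonic mean.
Total thickness L = 4.77 + 3.86 = 8.630 m.
Σ(b_i/K_i) = 4.77/5.60e-06 + 3.86/18.7 = 8.518e+05 d.
K_eq = L / Σ(b_i/K_i) = 8.630 / 8.518e+05 = 1.013e-05 m/day.
Q = K_eq · A · (Δh/L) = 1.013e-05 × 1520 × (5.30/8.630) = 0.009458 m³/day.

0.00946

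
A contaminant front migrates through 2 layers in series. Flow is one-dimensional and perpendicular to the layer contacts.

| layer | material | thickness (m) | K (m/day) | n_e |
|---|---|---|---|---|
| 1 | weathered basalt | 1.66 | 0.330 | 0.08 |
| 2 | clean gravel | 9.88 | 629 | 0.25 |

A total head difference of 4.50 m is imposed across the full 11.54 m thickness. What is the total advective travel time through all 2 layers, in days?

With flow normal to the layers, continuity requires the same specific discharge q through every layer.
Σ(b_i/K_i) = 1.66/0.330 + 9.88/629 = 5.046 d.
q = Δh / Σ(b_i/K_i) = 4.50 / 5.046 = 0.8918 m/day.
In each layer the seepage velocity is v_i = q/n_i, so the layer transit time is t_i = b_i·n_i / q:
  layer 1 (weathered basalt): t_1 = 1.66 × 0.08 / 0.8918 = 0.1489 d
  layer 2 (clean gravel): t_2 = 9.88 × 0.25 / 0.8918 = 2.770 d
Total t = Σ t_i = 2.919 days.

2.92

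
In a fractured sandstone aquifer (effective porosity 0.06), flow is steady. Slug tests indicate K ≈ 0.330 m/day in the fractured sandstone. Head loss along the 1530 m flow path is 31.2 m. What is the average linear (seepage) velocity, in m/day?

Hydraulic gradient i = Δh / L = 31.2 / 1530 = 0.02039.
Darcy flux q = K · i = 0.3300 × 0.02039 = 0.006729 m/day.
Seepage velocity v = q / n_e = 0.006729 / 0.06 = 0.1122 m/day.

0.112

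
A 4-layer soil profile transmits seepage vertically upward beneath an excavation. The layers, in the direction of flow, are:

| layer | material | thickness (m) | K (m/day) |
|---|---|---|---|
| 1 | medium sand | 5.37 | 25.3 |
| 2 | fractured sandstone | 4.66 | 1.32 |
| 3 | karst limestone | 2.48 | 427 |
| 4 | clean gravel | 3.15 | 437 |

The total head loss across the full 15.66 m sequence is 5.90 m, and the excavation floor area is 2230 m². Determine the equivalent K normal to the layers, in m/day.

Flow is perpendicular to layering, so the layers act in series and the equivalent K is the thickness-weighted harmonic mean.
Total thickness L = 5.37 + 4.66 + 2.48 + 3.15 = 15.66 m.
Σ(b_i/K_i) = 5.37/25.3 + 4.66/1.32 + 2.48/427 + 3.15/437 = 3.756 d.
K_eq = L / Σ(b_i/K_i) = 15.66 / 3.756 = 4.170 m/day.

4.17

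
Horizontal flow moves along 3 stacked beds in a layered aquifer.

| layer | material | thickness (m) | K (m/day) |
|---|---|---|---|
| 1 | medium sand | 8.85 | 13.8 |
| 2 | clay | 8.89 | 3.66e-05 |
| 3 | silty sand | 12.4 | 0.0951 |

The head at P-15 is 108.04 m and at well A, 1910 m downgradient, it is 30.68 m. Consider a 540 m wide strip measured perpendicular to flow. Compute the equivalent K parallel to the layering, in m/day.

4.09

Flow is parallel to layering, so each bed carries its own Darcy discharge and the transmissivities add.
Σ(K_i·b_i) = 13.8×8.85 + 3.66e-05×8.89 + 0.0951×12.4 = 123.3 m²/day.
Total thickness b = 30.14 m, so K_eq = Σ(K_i·b_i)/b = 4.091 m/day.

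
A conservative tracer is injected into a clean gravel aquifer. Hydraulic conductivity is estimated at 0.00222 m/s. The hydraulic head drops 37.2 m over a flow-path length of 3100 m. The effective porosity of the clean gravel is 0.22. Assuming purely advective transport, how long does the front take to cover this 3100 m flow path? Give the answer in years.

Convert K: 0.00222 m/s × 86400 = 191.8 m/day.
Hydraulic gradient i = Δh / L = 37.2 / 3100 = 0.01200.
Darcy flux q = K · i = 191.8 × 0.01200 = 2.302 m/day.
Seepage velocity v = q / n_e = 2.302 / 0.22 = 10.46 m/day.
Travel time t = L / v = 3100 / 10.46 = 296.3 days = 0.8112 years.

0.811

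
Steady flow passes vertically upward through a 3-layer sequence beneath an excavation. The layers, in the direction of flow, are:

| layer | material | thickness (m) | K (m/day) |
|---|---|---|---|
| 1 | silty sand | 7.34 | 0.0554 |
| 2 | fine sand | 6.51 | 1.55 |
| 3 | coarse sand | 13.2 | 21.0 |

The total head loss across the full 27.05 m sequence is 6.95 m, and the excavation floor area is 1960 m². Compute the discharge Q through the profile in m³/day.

Flow is perpendicular to layering, so the layers act in series and the equivalent K is the thickness-weighted harmonic mean.
Total thickness L = 7.34 + 6.51 + 13.2 = 27.05 m.
Σ(b_i/K_i) = 7.34/0.0554 + 6.51/1.55 + 13.2/21.0 = 137.3 d.
K_eq = L / Σ(b_i/K_i) = 27.05 / 137.3 = 0.1970 m/day.
Q = K_eq · A · (Δh/L) = 0.1970 × 1960 × (6.95/27.05) = 99.20 m³/day.

99.2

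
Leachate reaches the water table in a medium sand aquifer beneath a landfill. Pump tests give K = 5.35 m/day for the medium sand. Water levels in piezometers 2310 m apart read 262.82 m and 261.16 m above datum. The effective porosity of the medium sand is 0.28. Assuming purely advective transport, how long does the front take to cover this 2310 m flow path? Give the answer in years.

461

Hydraulic gradient i = (262.82 − 261.16) / 2310 = 1.66 / 2310 = 0.0007186.
Darcy flux q = K · i = 5.350 × 0.0007186 = 0.003845 m/day.
Seepage velocity v = q / n_e = 0.003845 / 0.28 = 0.01373 m/day.
Travel time t = L / v = 2310 / 0.01373 = 1.682e+05 days = 460.6 years.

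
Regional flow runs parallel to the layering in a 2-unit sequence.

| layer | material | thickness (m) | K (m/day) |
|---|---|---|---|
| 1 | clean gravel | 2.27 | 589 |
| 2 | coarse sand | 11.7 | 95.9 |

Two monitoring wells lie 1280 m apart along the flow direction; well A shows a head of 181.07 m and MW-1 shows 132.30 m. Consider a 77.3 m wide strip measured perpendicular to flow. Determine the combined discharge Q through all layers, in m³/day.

Flow is parallel to layering, so each bed carries its own Darcy discharge and the transmissivities add.
Σ(K_i·b_i) = 589×2.27 + 95.9×11.7 = 2459 m²/day.
Hydraulic gradient i = (181.07 − 132.30) / 1280 = 48.77 / 1280 = 0.03810.
Q = Σ(K_i·b_i) · W · i = 2459 × 77.3 × 0.03810 = 7243 m³/day.

7240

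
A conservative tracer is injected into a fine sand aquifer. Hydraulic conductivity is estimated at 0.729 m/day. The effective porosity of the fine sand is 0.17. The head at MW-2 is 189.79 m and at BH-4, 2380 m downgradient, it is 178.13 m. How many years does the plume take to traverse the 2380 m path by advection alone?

Hydraulic gradient i = (189.79 − 178.13) / 2380 = 11.66 / 2380 = 0.004899.
Darcy flux q = K · i = 0.7290 × 0.004899 = 0.003571 m/day.
Seepage velocity v = q / n_e = 0.003571 / 0.17 = 0.02101 m/day.
Travel time t = L / v = 2380 / 0.02101 = 1.133e+05 days = 310.2 years.

310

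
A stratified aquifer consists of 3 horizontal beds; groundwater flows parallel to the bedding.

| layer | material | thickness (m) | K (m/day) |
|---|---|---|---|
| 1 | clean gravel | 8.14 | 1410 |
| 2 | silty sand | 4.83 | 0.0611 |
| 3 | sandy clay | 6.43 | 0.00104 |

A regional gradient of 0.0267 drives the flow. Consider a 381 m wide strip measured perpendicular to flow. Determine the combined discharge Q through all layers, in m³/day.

117000

Flow is parallel to layering, so each bed carries its own Darcy discharge and the transmissivities add.
Σ(K_i·b_i) = 1410×8.14 + 0.0611×4.83 + 0.00104×6.43 = 11478 m²/day.
Hydraulic gradient i = 0.0267.
Q = Σ(K_i·b_i) · W · i = 11478 × 381 × 0.02670 = 1.168e+05 m³/day.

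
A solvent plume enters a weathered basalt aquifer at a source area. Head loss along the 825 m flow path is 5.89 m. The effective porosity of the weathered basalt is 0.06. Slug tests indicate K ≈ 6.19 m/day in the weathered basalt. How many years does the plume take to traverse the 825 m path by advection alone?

3.07

Hydraulic gradient i = Δh / L = 5.89 / 825 = 0.007139.
Darcy flux q = K · i = 6.190 × 0.007139 = 0.04419 m/day.
Seepage velocity v = q / n_e = 0.04419 / 0.06 = 0.7365 m/day.
Travel time t = L / v = 825 / 0.7365 = 1120 days = 3.067 years.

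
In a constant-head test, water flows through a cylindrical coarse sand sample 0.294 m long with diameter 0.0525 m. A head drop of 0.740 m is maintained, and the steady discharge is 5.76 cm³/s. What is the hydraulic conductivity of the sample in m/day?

91.3

Cross-sectional area A = π·(d/2)² = π × (0.0525/2)² = 0.002165 m².
Convert discharge: 5.76 cm³/s = 5.760e-06 m³/s.
Darcy's law rearranged: K = Q·L / (A·Δh) = 5.760e-06 × 0.294 / (0.002165 × 0.740) = 0.001057 m/s = 91.34 m/day.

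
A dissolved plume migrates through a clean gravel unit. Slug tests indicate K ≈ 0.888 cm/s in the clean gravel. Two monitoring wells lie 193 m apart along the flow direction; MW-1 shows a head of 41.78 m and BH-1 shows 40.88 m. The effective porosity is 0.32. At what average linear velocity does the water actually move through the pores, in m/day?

11.2

Convert K: 0.888 cm/s × 864 = 767.2 m/day.
Hydraulic gradient i = (41.78 − 40.88) / 193 = 0.9 / 193 = 0.004663.
Darcy flux q = K · i = 767.2 × 0.004663 = 3.578 m/day.
Seepage velocity v = q / n_e = 3.578 / 0.32 = 11.18 m/day.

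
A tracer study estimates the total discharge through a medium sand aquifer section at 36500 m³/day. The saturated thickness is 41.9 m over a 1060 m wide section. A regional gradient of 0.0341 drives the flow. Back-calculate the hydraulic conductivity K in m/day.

Cross-sectional area A = 1060 × 41.9 = 44414 m².
Hydraulic gradient i = 0.0341.
From Q = K·A·i, K = Q / (A·i) = 36500 / (44414 × 0.03410) = 24.10 m/day.

24.1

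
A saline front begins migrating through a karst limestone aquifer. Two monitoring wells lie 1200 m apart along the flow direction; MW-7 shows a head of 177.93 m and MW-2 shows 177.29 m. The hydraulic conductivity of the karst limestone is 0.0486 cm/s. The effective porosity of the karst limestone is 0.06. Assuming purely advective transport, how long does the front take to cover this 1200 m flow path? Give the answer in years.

Convert K: 0.0486 cm/s × 864 = 41.99 m/day.
Hydraulic gradient i = (177.93 − 177.29) / 1200 = 0.64 / 1200 = 0.0005333.
Darcy flux q = K · i = 41.99 × 0.0005333 = 0.02239 m/day.
Seepage velocity v = q / n_e = 0.02239 / 0.06 = 0.3732 m/day.
Travel time t = L / v = 1200 / 0.3732 = 3215 days = 8.802 years.

8.80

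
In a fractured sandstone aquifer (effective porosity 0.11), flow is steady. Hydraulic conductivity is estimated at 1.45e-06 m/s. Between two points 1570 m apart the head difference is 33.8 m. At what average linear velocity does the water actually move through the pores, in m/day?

0.0245

Convert K: 1.45e-06 m/s × 86400 = 0.1253 m/day.
Hydraulic gradient i = Δh / L = 33.8 / 1570 = 0.02153.
Darcy flux q = K · i = 0.1253 × 0.02153 = 0.002697 m/day.
Seepage velocity v = q / n_e = 0.002697 / 0.11 = 0.02452 m/day.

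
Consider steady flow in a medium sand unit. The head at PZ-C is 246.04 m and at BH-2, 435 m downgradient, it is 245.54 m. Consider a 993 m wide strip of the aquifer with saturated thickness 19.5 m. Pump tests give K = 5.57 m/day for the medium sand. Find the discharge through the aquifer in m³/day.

124

Cross-sectional area A = 993 × 19.5 = 19364 m².
Hydraulic gradient i = (246.04 − 245.54) / 435 = 0.5 / 435 = 0.001149.
Darcy's law: Q = K · A · i = 5.570 × 19364 × 0.001149 = 124.0 m³/day.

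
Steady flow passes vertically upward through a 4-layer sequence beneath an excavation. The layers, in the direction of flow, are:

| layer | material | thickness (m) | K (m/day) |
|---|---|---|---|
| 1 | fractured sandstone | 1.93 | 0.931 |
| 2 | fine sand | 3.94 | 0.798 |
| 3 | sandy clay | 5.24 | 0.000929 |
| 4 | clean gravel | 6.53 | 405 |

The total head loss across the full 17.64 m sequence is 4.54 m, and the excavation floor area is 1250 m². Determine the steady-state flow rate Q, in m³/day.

Flow is perpendicular to layering, so the layers act in series and the equivalent K is the thickness-weighted harmonic mean.
Total thickness L = 1.93 + 3.94 + 5.24 + 6.53 = 17.64 m.
Σ(b_i/K_i) = 1.93/0.931 + 3.94/0.798 + 5.24/0.000929 + 6.53/405 = 5648 d.
K_eq = L / Σ(b_i/K_i) = 17.64 / 5648 = 0.003124 m/day.
Q = K_eq · A · (Δh/L) = 0.003124 × 1250 × (4.54/17.64) = 1.005 m³/day.

1.00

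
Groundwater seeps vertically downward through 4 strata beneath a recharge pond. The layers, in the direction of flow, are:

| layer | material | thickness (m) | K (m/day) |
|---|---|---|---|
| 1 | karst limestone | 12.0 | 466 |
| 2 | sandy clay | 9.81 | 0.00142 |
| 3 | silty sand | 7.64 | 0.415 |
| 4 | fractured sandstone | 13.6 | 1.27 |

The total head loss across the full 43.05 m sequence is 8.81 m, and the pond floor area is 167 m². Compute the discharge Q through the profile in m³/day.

0.212

Flow is perpendicular to layering, so the layers act in series and the equivalent K is the thickness-weighted harmonic mean.
Total thickness L = 12.0 + 9.81 + 7.64 + 13.6 = 43.05 m.
Σ(b_i/K_i) = 12.0/466 + 9.81/0.00142 + 7.64/0.415 + 13.6/1.27 = 6938 d.
K_eq = L / Σ(b_i/K_i) = 43.05 / 6938 = 0.006205 m/day.
Q = K_eq · A · (Δh/L) = 0.006205 × 167 × (8.81/43.05) = 0.2121 m³/day.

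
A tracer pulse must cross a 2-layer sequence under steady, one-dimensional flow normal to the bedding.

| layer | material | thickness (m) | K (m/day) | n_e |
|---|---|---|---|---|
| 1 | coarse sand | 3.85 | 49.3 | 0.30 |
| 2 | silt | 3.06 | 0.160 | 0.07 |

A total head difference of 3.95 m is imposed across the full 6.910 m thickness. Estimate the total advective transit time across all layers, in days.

With flow normal to the layers, continuity requires the same specific discharge q through every layer.
Σ(b_i/K_i) = 3.85/49.3 + 3.06/0.160 = 19.20 d.
q = Δh / Σ(b_i/K_i) = 3.95 / 19.20 = 0.2057 m/day.
In each layer the seepage velocity is v_i = q/n_i, so the layer transit time is t_i = b_i·n_i / q:
  layer 1 (coarse sand): t_1 = 3.85 × 0.30 / 0.2057 = 5.615 d
  layer 2 (silt): t_2 = 3.06 × 0.07 / 0.2057 = 1.041 d
Total t = Σ t_i = 6.656 days.

6.66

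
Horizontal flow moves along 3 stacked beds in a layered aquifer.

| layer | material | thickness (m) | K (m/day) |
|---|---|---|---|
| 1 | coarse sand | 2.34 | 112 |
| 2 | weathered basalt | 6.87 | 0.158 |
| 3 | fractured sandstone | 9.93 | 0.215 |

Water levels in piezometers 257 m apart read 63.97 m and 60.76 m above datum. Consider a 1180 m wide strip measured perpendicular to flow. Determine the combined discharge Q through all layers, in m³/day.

Flow is parallel to layering, so each bed carries its own Darcy discharge and the transmissivities add.
Σ(K_i·b_i) = 112×2.34 + 0.158×6.87 + 0.215×9.93 = 265.3 m²/day.
Hydraulic gradient i = (63.97 − 60.76) / 257 = 3.21 / 257 = 0.01249.
Q = Σ(K_i·b_i) · W · i = 265.3 × 1180 × 0.01249 = 3910 m³/day.

3910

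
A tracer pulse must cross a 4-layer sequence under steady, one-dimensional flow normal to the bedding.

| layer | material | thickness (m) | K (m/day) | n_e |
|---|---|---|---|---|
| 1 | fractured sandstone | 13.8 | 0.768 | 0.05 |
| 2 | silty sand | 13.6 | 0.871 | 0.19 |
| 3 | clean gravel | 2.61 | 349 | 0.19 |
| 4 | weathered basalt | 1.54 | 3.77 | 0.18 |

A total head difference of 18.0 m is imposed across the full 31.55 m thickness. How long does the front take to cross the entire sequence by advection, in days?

With flow normal to the layers, continuity requires the same specific discharge q through every layer.
Σ(b_i/K_i) = 13.8/0.768 + 13.6/0.871 + 2.61/349 + 1.54/3.77 = 34.00 d.
q = Δh / Σ(b_i/K_i) = 18.0 / 34.00 = 0.5294 m/day.
In each layer the seepage velocity is v_i = q/n_i, so the layer transit time is t_i = b_i·n_i / q:
  layer 1 (fractured sandstone): t_1 = 13.8 × 0.05 / 0.5294 = 1.303 d
  layer 2 (silty sand): t_2 = 13.6 × 0.19 / 0.5294 = 4.881 d
  layer 3 (clean gravel): t_3 = 2.61 × 0.19 / 0.5294 = 0.9367 d
  layer 4 (weathered basalt): t_4 = 1.54 × 0.18 / 0.5294 = 0.5236 d
Total t = Σ t_i = 7.644 days.

7.64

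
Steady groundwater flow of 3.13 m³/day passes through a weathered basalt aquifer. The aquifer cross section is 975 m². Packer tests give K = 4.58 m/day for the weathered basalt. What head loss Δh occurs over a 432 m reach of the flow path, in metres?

From Q = K·A·i, i = Q / (K·A) = 3.13 / (4.580 × 975.0) = 0.0007009.
Head loss Δh = i · L = 0.0007009 × 432 = 0.3028 m.

0.303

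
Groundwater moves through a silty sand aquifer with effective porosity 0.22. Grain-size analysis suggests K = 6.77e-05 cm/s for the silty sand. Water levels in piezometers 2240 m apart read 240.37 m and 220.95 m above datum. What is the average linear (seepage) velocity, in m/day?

0.00231

Convert K: 6.77e-05 cm/s × 864 = 0.05849 m/day.
Hydraulic gradient i = (240.37 − 220.95) / 2240 = 19.42 / 2240 = 0.008670.
Darcy flux q = K · i = 0.05849 × 0.008670 = 0.0005071 m/day.
Seepage velocity v = q / n_e = 0.0005071 / 0.22 = 0.002305 m/day.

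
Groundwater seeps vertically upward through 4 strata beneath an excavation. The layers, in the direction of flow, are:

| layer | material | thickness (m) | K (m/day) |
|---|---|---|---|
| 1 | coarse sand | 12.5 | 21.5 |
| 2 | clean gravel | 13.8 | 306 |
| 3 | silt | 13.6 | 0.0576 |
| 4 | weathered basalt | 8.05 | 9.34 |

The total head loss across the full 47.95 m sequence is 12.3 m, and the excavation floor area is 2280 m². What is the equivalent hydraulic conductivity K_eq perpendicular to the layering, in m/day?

Flow is perpendicular to layering, so the layers act in series and the equivalent K is the thickness-weighted harmonic mean.
Total thickness L = 12.5 + 13.8 + 13.6 + 8.05 = 47.95 m.
Σ(b_i/K_i) = 12.5/21.5 + 13.8/306 + 13.6/0.0576 + 8.05/9.34 = 237.6 d.
K_eq = L / Σ(b_i/K_i) = 47.95 / 237.6 = 0.2018 m/day.

0.202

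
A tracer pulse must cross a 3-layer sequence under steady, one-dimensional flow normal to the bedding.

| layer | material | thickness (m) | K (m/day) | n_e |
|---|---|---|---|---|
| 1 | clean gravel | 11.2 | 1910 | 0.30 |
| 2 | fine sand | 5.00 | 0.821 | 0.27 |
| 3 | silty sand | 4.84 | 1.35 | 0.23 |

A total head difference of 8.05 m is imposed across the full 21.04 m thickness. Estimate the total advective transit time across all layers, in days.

7.00

With flow normal to the layers, continuity requires the same specific discharge q through every layer.
Σ(b_i/K_i) = 11.2/1910 + 5.00/0.821 + 4.84/1.35 = 9.681 d.
q = Δh / Σ(b_i/K_i) = 8.05 / 9.681 = 0.8315 m/day.
In each layer the seepage velocity is v_i = q/n_i, so the layer transit time is t_i = b_i·n_i / q:
  layer 1 (clean gravel): t_1 = 11.2 × 0.30 / 0.8315 = 4.041 d
  layer 2 (fine sand): t_2 = 5.00 × 0.27 / 0.8315 = 1.624 d
  layer 3 (silty sand): t_3 = 4.84 × 0.23 / 0.8315 = 1.339 d
Total t = Σ t_i = 7.003 days.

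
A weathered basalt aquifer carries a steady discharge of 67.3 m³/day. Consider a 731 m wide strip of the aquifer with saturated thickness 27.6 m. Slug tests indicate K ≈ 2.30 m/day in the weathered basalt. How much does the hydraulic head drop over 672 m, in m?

0.975

Cross-sectional area A = 731 × 27.6 = 20176 m².
From Q = K·A·i, i = Q / (K·A) = 67.3 / (2.300 × 20176) = 0.001450.
Head loss Δh = i · L = 0.001450 × 672 = 0.9746 m.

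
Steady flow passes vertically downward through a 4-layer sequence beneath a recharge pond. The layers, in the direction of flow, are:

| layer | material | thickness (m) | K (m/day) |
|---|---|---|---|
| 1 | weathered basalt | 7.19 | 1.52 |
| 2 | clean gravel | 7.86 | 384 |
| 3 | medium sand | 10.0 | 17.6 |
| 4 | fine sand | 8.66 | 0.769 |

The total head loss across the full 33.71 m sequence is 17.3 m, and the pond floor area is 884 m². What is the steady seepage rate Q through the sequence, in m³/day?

922

Flow is perpendicular to layering, so the layers act in series and the equivalent K is the thickness-weighted harmonic mean.
Total thickness L = 7.19 + 7.86 + 10.0 + 8.66 = 33.71 m.
Σ(b_i/K_i) = 7.19/1.52 + 7.86/384 + 10.0/17.6 + 8.66/0.769 = 16.58 d.
K_eq = L / Σ(b_i/K_i) = 33.71 / 16.58 = 2.033 m/day.
Q = K_eq · A · (Δh/L) = 2.033 × 884 × (17.3/33.71) = 922.4 m³/day.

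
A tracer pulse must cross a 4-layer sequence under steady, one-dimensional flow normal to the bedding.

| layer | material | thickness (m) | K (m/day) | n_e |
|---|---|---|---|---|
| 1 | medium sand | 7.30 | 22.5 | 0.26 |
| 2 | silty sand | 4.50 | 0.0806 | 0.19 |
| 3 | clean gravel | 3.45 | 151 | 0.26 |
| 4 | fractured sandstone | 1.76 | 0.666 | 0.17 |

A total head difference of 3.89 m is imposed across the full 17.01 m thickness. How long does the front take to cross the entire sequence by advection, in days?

59.7

With flow normal to the layers, continuity requires the same specific discharge q through every layer.
Σ(b_i/K_i) = 7.30/22.5 + 4.50/0.0806 + 3.45/151 + 1.76/0.666 = 58.82 d.
q = Δh / Σ(b_i/K_i) = 3.89 / 58.82 = 0.06613 m/day.
In each layer the seepage velocity is v_i = q/n_i, so the layer transit time is t_i = b_i·n_i / q:
  layer 1 (medium sand): t_1 = 7.30 × 0.26 / 0.06613 = 28.70 d
  layer 2 (silty sand): t_2 = 4.50 × 0.19 / 0.06613 = 12.93 d
  layer 3 (clean gravel): t_3 = 3.45 × 0.26 / 0.06613 = 13.56 d
  layer 4 (fractured sandstone): t_4 = 1.76 × 0.17 / 0.06613 = 4.524 d
Total t = Σ t_i = 59.72 days.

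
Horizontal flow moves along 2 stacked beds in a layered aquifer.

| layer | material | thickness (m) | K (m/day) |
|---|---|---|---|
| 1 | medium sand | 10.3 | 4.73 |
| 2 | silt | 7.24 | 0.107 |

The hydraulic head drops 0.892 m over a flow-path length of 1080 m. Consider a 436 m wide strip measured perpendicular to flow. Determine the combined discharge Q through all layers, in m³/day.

Flow is parallel to layering, so each bed carries its own Darcy discharge and the transmissivities add.
Σ(K_i·b_i) = 4.73×10.3 + 0.107×7.24 = 49.49 m²/day.
Hydraulic gradient i = Δh / L = 0.892 / 1080 = 0.0008259.
Q = Σ(K_i·b_i) · W · i = 49.49 × 436 × 0.0008259 = 17.82 m³/day.

17.8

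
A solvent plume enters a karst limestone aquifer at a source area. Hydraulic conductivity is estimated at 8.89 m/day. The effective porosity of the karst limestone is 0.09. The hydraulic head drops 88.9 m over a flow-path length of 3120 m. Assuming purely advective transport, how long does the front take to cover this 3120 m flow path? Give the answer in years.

3.03

Hydraulic gradient i = Δh / L = 88.9 / 3120 = 0.02849.
Darcy flux q = K · i = 8.890 × 0.02849 = 0.2533 m/day.
Seepage velocity v = q / n_e = 0.2533 / 0.09 = 2.815 m/day.
Travel time t = L / v = 3120 / 2.815 = 1109 days = 3.035 years.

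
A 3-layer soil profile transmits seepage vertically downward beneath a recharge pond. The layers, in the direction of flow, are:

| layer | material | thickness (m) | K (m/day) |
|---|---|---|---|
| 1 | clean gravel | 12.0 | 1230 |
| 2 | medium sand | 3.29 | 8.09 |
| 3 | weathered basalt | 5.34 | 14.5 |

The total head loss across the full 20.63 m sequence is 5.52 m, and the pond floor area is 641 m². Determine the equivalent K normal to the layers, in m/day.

Flow is perpendicular to layering, so the layers act in series and the equivalent K is the thickness-weighted harmonic mean.
Total thickness L = 12.0 + 3.29 + 5.34 = 20.63 m.
Σ(b_i/K_i) = 12.0/1230 + 3.29/8.09 + 5.34/14.5 = 0.7847 d.
K_eq = L / Σ(b_i/K_i) = 20.63 / 0.7847 = 26.29 m/day.

26.3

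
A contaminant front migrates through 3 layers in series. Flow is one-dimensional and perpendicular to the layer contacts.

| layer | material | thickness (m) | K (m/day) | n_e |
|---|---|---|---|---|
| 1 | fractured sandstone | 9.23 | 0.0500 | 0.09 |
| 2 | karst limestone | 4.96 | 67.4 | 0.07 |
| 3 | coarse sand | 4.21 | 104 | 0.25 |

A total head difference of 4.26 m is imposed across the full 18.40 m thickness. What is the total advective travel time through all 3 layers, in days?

With flow normal to the layers, continuity requires the same specific discharge q through every layer.
Σ(b_i/K_i) = 9.23/0.0500 + 4.96/67.4 + 4.21/104 = 184.7 d.
q = Δh / Σ(b_i/K_i) = 4.26 / 184.7 = 0.02306 m/day.
In each layer the seepage velocity is v_i = q/n_i, so the layer transit time is t_i = b_i·n_i / q:
  layer 1 (fractured sandstone): t_1 = 9.23 × 0.09 / 0.02306 = 36.02 d
  layer 2 (karst limestone): t_2 = 4.96 × 0.07 / 0.02306 = 15.05 d
  layer 3 (coarse sand): t_3 = 4.21 × 0.25 / 0.02306 = 45.64 d
Total t = Σ t_i = 96.71 days.

96.7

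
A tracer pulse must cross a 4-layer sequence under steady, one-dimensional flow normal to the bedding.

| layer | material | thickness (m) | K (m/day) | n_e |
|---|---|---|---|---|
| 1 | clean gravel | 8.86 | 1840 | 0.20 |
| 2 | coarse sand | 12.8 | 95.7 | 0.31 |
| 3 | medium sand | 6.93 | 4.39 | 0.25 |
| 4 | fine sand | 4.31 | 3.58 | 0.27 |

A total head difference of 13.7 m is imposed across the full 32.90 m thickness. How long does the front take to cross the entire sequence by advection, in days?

With flow normal to the layers, continuity requires the same specific discharge q through every layer.
Σ(b_i/K_i) = 8.86/1840 + 12.8/95.7 + 6.93/4.39 + 4.31/3.58 = 2.921 d.
q = Δh / Σ(b_i/K_i) = 13.7 / 2.921 = 4.690 m/day.
In each layer the seepage velocity is v_i = q/n_i, so the layer transit time is t_i = b_i·n_i / q:
  layer 1 (clean gravel): t_1 = 8.86 × 0.20 / 4.690 = 0.3778 d
  layer 2 (coarse sand): t_2 = 12.8 × 0.31 / 4.690 = 0.8460 d
  layer 3 (medium sand): t_3 = 6.93 × 0.25 / 4.690 = 0.3694 d
  layer 4 (fine sand): t_4 = 4.31 × 0.27 / 4.690 = 0.2481 d
Total t = Σ t_i = 1.841 days.

1.84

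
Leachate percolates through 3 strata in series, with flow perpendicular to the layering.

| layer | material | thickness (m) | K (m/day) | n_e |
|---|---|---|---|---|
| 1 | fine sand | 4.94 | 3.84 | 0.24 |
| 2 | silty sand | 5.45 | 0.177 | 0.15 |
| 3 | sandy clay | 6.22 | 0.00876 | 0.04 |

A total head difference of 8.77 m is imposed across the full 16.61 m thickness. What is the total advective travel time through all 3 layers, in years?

With flow normal to the layers, continuity requires the same specific discharge q through every layer.
Σ(b_i/K_i) = 4.94/3.84 + 5.45/0.177 + 6.22/0.00876 = 742.1 d.
q = Δh / Σ(b_i/K_i) = 8.77 / 742.1 = 0.01182 m/day.
In each layer the seepage velocity is v_i = q/n_i, so the layer transit time is t_i = b_i·n_i / q:
  layer 1 (fine sand): t_1 = 4.94 × 0.24 / 0.01182 = 100.3 d
  layer 2 (silty sand): t_2 = 5.45 × 0.15 / 0.01182 = 69.18 d
  layer 3 (sandy clay): t_3 = 6.22 × 0.04 / 0.01182 = 21.05 d
Total t = Σ t_i = 190.6 days = 0.5217 years.

0.522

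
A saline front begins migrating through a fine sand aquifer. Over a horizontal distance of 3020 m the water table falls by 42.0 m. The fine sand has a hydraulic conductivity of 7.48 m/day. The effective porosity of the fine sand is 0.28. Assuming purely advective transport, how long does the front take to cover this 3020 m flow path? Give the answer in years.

Hydraulic gradient i = Δh / L = 42.0 / 3020 = 0.01391.
Darcy flux q = K · i = 7.480 × 0.01391 = 0.1040 m/day.
Seepage velocity v = q / n_e = 0.1040 / 0.28 = 0.3715 m/day.
Travel time t = L / v = 3020 / 0.3715 = 8129 days = 22.26 years.

22.3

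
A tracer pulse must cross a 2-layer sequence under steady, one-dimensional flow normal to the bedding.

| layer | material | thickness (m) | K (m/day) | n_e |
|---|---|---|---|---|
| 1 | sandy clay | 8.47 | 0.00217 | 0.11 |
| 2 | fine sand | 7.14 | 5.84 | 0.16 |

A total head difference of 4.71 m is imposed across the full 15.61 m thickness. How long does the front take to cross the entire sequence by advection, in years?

4.71

With flow normal to the layers, continuity requires the same specific discharge q through every layer.
Σ(b_i/K_i) = 8.47/0.00217 + 7.14/5.84 = 3904 d.
q = Δh / Σ(b_i/K_i) = 4.71 / 3904 = 0.001206 m/day.
In each layer the seepage velocity is v_i = q/n_i, so the layer transit time is t_i = b_i·n_i / q:
  layer 1 (sandy clay): t_1 = 8.47 × 0.11 / 0.001206 = 772.4 d
  layer 2 (fine sand): t_2 = 7.14 × 0.16 / 0.001206 = 947.0 d
Total t = Σ t_i = 1719 days = 4.707 years.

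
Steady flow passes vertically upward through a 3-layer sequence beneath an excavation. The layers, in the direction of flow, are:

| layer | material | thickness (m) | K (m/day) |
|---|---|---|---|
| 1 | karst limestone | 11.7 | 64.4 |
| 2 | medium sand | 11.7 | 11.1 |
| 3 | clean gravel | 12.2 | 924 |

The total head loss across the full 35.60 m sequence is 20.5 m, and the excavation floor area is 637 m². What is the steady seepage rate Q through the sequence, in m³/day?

10500

Flow is perpendicular to layering, so the layers act in series and the equivalent K is the thickness-weighted harmonic mean.
Total thickness L = 11.7 + 11.7 + 12.2 = 35.60 m.
Σ(b_i/K_i) = 11.7/64.4 + 11.7/11.1 + 12.2/924 = 1.249 d.
K_eq = L / Σ(b_i/K_i) = 35.60 / 1.249 = 28.50 m/day.
Q = K_eq · A · (Δh/L) = 28.50 × 637 × (20.5/35.60) = 10456 m³/day.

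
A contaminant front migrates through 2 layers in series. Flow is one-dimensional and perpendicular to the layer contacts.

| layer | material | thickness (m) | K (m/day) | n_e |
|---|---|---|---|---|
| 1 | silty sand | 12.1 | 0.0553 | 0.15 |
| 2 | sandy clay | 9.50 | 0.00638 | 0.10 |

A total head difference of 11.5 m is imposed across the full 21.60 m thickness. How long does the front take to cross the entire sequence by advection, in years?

1.12

With flow normal to the layers, continuity requires the same specific discharge q through every layer.
Σ(b_i/K_i) = 12.1/0.0553 + 9.50/0.00638 = 1708 d.
q = Δh / Σ(b_i/K_i) = 11.5 / 1708 = 0.006734 m/day.
In each layer the seepage velocity is v_i = q/n_i, so the layer transit time is t_i = b_i·n_i / q:
  layer 1 (silty sand): t_1 = 12.1 × 0.15 / 0.006734 = 269.5 d
  layer 2 (sandy clay): t_2 = 9.50 × 0.10 / 0.006734 = 141.1 d
Total t = Σ t_i = 410.6 days = 1.124 years.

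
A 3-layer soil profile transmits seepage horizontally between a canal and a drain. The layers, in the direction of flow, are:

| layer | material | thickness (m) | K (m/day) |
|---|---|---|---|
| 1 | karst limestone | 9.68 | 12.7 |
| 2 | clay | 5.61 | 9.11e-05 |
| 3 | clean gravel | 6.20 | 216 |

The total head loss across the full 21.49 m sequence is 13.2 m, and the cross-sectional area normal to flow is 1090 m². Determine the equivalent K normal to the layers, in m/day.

0.000349

Flow is perpendicular to layering, so the layers act in series and the equivalent K is the thickness-weighted harmonic mean.
Total thickness L = 9.68 + 5.61 + 6.20 = 21.49 m.
Σ(b_i/K_i) = 9.68/12.7 + 5.61/9.11e-05 + 6.20/216 = 61581 d.
K_eq = L / Σ(b_i/K_i) = 21.49 / 61581 = 0.0003490 m/day.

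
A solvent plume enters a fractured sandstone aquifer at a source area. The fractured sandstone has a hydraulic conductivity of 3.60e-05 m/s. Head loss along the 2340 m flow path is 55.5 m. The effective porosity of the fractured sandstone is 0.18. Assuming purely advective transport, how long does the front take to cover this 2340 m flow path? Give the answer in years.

Convert K: 3.60e-05 m/s × 86400 = 3.110 m/day.
Hydraulic gradient i = Δh / L = 55.5 / 2340 = 0.02372.
Darcy flux q = K · i = 3.110 × 0.02372 = 0.07377 m/day.
Seepage velocity v = q / n_e = 0.07377 / 0.18 = 0.4098 m/day.
Travel time t = L / v = 2340 / 0.4098 = 5709 days = 15.63 years.

15.6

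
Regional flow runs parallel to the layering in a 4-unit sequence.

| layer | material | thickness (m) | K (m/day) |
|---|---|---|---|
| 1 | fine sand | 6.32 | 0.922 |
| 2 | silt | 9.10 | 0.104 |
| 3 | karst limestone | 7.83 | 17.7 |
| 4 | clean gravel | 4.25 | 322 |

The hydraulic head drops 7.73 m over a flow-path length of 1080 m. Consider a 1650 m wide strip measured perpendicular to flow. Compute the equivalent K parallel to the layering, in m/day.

Flow is parallel to layering, so each bed carries its own Darcy discharge and the transmissivities add.
Σ(K_i·b_i) = 0.922×6.32 + 0.104×9.10 + 17.7×7.83 + 322×4.25 = 1514 m²/day.
Total thickness b = 27.50 m, so K_eq = Σ(K_i·b_i)/b = 55.05 m/day.

55.0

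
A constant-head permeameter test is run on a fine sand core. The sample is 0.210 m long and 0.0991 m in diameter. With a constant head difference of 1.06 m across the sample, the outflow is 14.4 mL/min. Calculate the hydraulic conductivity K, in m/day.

Cross-sectional area A = π·(d/2)² = π × (0.0991/2)² = 0.007713 m².
Convert discharge: 14.4 mL/min = 2.400e-07 m³/s.
Darcy's law rearranged: K = Q·L / (A·Δh) = 2.400e-07 × 0.210 / (0.007713 × 1.06) = 6.164e-06 m/s = 0.5326 m/day.

0.533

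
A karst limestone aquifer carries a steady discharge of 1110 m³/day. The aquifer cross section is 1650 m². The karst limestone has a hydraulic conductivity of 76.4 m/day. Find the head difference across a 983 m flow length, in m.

From Q = K·A·i, i = Q / (K·A) = 1110 / (76.40 × 1650) = 0.008805.
Head loss Δh = i · L = 0.008805 × 983 = 8.656 m.

8.66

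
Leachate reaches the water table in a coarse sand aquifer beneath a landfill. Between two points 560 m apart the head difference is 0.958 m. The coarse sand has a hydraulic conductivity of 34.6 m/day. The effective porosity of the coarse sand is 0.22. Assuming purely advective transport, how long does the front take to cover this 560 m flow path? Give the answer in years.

Hydraulic gradient i = Δh / L = 0.958 / 560 = 0.001711.
Darcy flux q = K · i = 34.60 × 0.001711 = 0.05919 m/day.
Seepage velocity v = q / n_e = 0.05919 / 0.22 = 0.2690 m/day.
Travel time t = L / v = 560 / 0.2690 = 2081 days = 5.699 years.

5.70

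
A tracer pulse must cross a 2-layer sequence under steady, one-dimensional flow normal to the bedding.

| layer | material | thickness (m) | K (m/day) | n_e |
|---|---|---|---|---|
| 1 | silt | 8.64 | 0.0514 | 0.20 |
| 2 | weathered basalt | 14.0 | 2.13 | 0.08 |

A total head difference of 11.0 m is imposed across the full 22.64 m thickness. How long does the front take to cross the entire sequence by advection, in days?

With flow normal to the layers, continuity requires the same specific discharge q through every layer.
Σ(b_i/K_i) = 8.64/0.0514 + 14.0/2.13 = 174.7 d.
q = Δh / Σ(b_i/K_i) = 11.0 / 174.7 = 0.06298 m/day.
In each layer the seepage velocity is v_i = q/n_i, so the layer transit time is t_i = b_i·n_i / q:
  layer 1 (silt): t_1 = 8.64 × 0.20 / 0.06298 = 27.44 d
  layer 2 (weathered basalt): t_2 = 14.0 × 0.08 / 0.06298 = 17.78 d
Total t = Σ t_i = 45.22 days.

45.2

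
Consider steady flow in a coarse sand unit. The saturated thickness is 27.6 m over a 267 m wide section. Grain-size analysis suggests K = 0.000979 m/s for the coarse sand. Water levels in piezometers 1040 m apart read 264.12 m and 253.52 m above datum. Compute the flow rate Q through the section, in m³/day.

Convert K: 0.000979 m/s × 86400 = 84.59 m/day.
Cross-sectional area A = 267 × 27.6 = 7369 m².
Hydraulic gradient i = (264.12 − 253.52) / 1040 = 10.6 / 1040 = 0.01019.
Darcy's law: Q = K · A · i = 84.59 × 7369 × 0.01019 = 6353 m³/day.

6350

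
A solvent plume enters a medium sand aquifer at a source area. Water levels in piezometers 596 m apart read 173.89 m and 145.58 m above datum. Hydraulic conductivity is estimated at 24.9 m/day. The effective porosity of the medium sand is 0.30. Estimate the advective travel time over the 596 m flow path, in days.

151

Hydraulic gradient i = (173.89 − 145.58) / 596 = 28.31 / 596 = 0.04750.
Darcy flux q = K · i = 24.90 × 0.04750 = 1.183 m/day.
Seepage velocity v = q / n_e = 1.183 / 0.30 = 3.942 m/day.
Travel time t = L / v = 596 / 3.942 = 151.2 days.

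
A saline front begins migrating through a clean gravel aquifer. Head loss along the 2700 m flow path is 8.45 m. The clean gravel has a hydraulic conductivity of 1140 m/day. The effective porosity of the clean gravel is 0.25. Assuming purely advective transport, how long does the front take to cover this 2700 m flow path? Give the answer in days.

189

Hydraulic gradient i = Δh / L = 8.45 / 2700 = 0.003130.
Darcy flux q = K · i = 1140 × 0.003130 = 3.568 m/day.
Seepage velocity v = q / n_e = 3.568 / 0.25 = 14.27 m/day.
Travel time t = L / v = 2700 / 14.27 = 189.2 days.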